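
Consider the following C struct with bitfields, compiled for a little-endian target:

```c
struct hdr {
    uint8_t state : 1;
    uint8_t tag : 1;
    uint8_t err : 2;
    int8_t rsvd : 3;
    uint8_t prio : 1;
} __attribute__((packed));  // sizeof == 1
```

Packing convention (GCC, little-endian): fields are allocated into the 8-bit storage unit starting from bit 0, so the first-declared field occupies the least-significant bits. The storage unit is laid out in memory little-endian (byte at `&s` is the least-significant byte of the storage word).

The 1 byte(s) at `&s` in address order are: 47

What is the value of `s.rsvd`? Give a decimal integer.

-4

[0]=0x47 (little-endian) → word 0x47
state:1 @ bit 0 → (0x47>>0)&0x1 = 0x1
tag:1 @ bit 1 → (0x47>>1)&0x1 = 0x1
err:2 @ bit 2 → (0x47>>2)&0x3 = 0x1
rsvd:3 @ bit 4 → (0x47>>4)&0x7 = 0x4  ←
prio:1 @ bit 7 → (0x47>>7)&0x1 = 0x0
rsvd signed 3b, MSB=1: 4 - 8 = -4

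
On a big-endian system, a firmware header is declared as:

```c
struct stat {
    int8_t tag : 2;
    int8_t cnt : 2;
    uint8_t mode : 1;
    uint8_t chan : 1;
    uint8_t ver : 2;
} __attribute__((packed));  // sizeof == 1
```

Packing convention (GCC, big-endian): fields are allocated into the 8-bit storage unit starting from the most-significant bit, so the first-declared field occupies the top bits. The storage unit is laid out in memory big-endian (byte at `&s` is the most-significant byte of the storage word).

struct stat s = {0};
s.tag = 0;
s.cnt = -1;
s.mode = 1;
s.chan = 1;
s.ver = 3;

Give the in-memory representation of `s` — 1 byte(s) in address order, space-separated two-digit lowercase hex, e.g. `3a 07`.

tag (2b) val=0 bits=0x0 at bit 6: 0x00
cnt (2b) val=-1 bits=0x3 at bit 4: 0x30
mode (1b) val=1 bits=0x1 at bit 3: 0x38
chan (1b) val=1 bits=0x1 at bit 2: 0x3c
ver (2b) val=3 bits=0x3 at bit 0: 0x3f
word = 0x3f → big-endian bytes:
  [0]=0x3f

3f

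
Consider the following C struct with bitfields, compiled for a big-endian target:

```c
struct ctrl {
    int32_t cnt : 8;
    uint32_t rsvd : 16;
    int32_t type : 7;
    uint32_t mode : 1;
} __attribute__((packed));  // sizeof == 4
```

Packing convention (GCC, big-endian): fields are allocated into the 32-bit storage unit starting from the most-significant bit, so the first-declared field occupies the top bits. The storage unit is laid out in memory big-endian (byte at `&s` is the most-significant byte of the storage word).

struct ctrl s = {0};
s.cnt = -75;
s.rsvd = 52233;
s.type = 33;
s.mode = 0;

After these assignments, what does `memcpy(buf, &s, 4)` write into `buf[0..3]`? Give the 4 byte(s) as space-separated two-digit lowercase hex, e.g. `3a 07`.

[24+:8] cnt=-75 & 0xff = 0xb5; word=0xb5000000
[8+:16] rsvd=52233 & 0xffff = 0xcc09; word=0xb5cc0900
[1+:7] type=33 & 0x7f = 0x21; word=0xb5cc0942
[0+:1] mode=0 & 0x1 = 0x0; word=0xb5cc0942
word = 0xb5cc0942 → big-endian bytes:
  [0]=0xb5  [1]=0xcc  [2]=0x09  [3]=0x42

b5 cc 09 42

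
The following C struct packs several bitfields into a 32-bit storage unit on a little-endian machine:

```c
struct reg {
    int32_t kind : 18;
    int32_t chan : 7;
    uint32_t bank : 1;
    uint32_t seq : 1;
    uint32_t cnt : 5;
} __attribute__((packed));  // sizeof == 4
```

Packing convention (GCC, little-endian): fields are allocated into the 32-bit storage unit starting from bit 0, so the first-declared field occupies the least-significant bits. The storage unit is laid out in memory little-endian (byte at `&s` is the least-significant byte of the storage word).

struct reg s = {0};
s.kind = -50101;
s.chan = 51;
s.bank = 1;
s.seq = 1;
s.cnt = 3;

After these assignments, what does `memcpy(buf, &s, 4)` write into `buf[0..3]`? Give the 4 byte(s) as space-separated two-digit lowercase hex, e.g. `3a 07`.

kind:18 = -50101 → 0x33c4b << 0 → word 0x00033c4b
chan:7 = 51 → 0x33 << 18 → word 0x00cf3c4b
bank:1 = 1 → 0x1 << 25 → word 0x02cf3c4b
seq:1 = 1 → 0x1 << 26 → word 0x06cf3c4b
cnt:5 = 3 → 0x3 << 27 → word 0x1ecf3c4b
word = 0x1ecf3c4b → little-endian bytes:
  [0]=0x4b  [1]=0x3c  [2]=0xcf  [3]=0x1e

4b 3c cf 1e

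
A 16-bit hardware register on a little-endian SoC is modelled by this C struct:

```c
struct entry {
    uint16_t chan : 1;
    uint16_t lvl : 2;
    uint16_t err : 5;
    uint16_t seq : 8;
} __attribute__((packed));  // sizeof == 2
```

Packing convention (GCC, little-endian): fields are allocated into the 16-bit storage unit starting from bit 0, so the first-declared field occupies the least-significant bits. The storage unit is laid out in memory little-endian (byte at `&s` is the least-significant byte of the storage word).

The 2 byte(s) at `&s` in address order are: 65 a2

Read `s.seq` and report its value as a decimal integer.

162

[0]=0x65 [1]=0xa2 (little-endian) → word 0xa265
chan [0+:1] = (word>>0) & 0x1 = 1
lvl [1+:2] = (word>>1) & 0x3 = 2
err [3+:5] = (word>>3) & 0x1f = 12
seq [8+:8] = (word>>8) & 0xff = 162  ←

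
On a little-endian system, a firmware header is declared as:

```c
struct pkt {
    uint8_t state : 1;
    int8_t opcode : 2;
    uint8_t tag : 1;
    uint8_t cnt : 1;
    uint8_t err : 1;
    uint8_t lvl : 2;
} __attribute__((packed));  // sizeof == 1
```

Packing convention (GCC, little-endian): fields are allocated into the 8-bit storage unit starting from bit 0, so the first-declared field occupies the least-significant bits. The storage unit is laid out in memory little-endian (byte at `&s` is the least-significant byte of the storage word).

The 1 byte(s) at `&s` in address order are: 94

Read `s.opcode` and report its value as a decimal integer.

[0]=0x94 (little-endian) → word 0x94
state:1 @ bit 0 → (0x94>>0)&0x1 = 0x0
opcode:2 @ bit 1 → (0x94>>1)&0x3 = 0x2  ←
tag:1 @ bit 3 → (0x94>>3)&0x1 = 0x0
cnt:1 @ bit 4 → (0x94>>4)&0x1 = 0x1
err:1 @ bit 5 → (0x94>>5)&0x1 = 0x0
lvl:2 @ bit 6 → (0x94>>6)&0x3 = 0x2
opcode signed 2b, MSB=1: 2 - 4 = -2

-2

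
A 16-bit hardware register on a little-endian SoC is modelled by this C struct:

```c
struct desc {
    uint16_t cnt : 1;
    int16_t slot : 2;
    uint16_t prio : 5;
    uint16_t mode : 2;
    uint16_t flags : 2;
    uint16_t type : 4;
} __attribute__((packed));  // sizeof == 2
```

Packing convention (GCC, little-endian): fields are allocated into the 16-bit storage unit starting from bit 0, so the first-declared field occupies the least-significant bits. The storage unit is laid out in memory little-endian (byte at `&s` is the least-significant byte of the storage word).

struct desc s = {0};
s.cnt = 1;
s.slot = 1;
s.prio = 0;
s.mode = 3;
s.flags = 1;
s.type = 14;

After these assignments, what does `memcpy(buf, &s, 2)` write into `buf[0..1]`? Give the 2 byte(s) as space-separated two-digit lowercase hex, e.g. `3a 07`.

03 e7

[0+:1] cnt=1 & 0x1 = 0x1; word=0x0001
[1+:2] slot=1 & 0x3 = 0x1; word=0x0003
[3+:5] prio=0 & 0x1f = 0x0; word=0x0003
[8+:2] mode=3 & 0x3 = 0x3; word=0x0303
[10+:2] flags=1 & 0x3 = 0x1; word=0x0703
[12+:4] type=14 & 0xf = 0xe; word=0xe703
word = 0xe703 → little-endian bytes:
  [0]=0x03  [1]=0xe7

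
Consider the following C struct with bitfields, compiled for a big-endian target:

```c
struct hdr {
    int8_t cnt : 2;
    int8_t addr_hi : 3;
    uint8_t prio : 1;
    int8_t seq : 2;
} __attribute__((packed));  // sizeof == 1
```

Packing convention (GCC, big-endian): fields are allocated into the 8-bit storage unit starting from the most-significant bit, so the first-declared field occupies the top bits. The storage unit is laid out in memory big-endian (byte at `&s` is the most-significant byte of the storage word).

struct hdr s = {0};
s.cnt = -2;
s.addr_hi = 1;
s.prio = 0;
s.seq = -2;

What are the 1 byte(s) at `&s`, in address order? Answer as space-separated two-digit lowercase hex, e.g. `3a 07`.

8a

[6+:2] cnt=-2 & 0x3 = 0x2; word=0x80
[3+:3] addr_hi=1 & 0x7 = 0x1; word=0x88
[2+:1] prio=0 & 0x1 = 0x0; word=0x88
[0+:2] seq=-2 & 0x3 = 0x2; word=0x8a
word = 0x8a → big-endian bytes:
  [0]=0x8a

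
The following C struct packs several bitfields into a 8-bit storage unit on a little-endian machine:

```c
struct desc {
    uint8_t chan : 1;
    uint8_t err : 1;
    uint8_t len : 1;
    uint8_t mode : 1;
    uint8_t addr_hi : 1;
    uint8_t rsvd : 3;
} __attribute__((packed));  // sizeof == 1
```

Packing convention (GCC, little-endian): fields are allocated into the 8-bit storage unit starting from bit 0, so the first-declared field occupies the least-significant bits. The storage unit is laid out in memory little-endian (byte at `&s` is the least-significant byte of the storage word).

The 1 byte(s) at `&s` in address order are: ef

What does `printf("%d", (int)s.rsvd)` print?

[0]=0xef (little-endian) → word 0xef
chan:1 @ bit 0 → (0xef>>0)&0x1 = 0x1
err:1 @ bit 1 → (0xef>>1)&0x1 = 0x1
len:1 @ bit 2 → (0xef>>2)&0x1 = 0x1
mode:1 @ bit 3 → (0xef>>3)&0x1 = 0x1
addr_hi:1 @ bit 4 → (0xef>>4)&0x1 = 0x0
rsvd:3 @ bit 5 → (0xef>>5)&0x7 = 0x7  ←

7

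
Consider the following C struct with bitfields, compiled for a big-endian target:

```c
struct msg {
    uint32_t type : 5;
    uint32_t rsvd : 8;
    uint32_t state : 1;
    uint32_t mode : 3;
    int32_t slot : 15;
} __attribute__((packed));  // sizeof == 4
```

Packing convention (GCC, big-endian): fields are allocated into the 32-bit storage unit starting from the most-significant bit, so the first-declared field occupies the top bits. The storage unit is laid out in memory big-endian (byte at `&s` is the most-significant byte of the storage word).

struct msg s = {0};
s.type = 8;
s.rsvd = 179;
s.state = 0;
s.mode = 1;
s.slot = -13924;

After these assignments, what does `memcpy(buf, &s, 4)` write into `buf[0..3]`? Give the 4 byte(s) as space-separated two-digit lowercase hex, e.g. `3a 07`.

type (5b) val=8 bits=0x8 at bit 27: 0x40000000
rsvd (8b) val=179 bits=0xb3 at bit 19: 0x45980000
state (1b) val=0 bits=0x0 at bit 18: 0x45980000
mode (3b) val=1 bits=0x1 at bit 15: 0x45988000
slot (15b) val=-13924 bits=0x499c at bit 0: 0x4598c99c
word = 0x4598c99c → big-endian bytes:
  [0]=0x45  [1]=0x98  [2]=0xc9  [3]=0x9c

45 98 c9 9c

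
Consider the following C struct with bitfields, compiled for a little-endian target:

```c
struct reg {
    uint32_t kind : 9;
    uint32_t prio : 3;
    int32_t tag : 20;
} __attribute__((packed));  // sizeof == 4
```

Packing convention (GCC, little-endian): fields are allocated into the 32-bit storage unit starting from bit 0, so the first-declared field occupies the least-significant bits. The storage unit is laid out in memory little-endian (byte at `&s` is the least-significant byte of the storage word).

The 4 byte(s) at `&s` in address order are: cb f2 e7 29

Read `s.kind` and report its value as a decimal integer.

[0]=0xcb [1]=0xf2 [2]=0xe7 [3]=0x29 (little-endian) → word 0x29e7f2cb
kind [0+:9] = (word>>0) & 0x1ff = 203  ←
prio [9+:3] = (word>>9) & 0x7 = 1
tag [12+:20] = (word>>12) & 0xfffff = 171647

203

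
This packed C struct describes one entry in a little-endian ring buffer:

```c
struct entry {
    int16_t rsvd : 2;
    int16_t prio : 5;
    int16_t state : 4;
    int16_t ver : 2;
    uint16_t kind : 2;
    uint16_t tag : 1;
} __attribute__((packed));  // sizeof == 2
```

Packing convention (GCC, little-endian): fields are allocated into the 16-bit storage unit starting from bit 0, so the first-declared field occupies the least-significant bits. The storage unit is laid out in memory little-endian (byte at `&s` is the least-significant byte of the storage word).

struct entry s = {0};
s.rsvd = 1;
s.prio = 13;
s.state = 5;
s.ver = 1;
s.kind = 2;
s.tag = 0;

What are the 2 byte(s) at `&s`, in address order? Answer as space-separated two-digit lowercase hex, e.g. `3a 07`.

[0+:2] rsvd=1 & 0x3 = 0x1; word=0x0001
[2+:5] prio=13 & 0x1f = 0xd; word=0x0035
[7+:4] state=5 & 0xf = 0x5; word=0x02b5
[11+:2] ver=1 & 0x3 = 0x1; word=0x0ab5
[13+:2] kind=2 & 0x3 = 0x2; word=0x4ab5
[15+:1] tag=0 & 0x1 = 0x0; word=0x4ab5
word = 0x4ab5 → little-endian bytes:
  [0]=0xb5  [1]=0x4a

b5 4a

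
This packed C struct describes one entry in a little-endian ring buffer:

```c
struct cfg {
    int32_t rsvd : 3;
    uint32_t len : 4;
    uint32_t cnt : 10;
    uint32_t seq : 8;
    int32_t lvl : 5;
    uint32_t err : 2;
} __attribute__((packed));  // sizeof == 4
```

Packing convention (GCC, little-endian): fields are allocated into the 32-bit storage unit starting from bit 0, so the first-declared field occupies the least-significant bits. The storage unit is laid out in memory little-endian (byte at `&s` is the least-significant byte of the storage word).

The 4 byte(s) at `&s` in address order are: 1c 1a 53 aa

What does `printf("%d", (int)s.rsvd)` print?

-4

[0]=0x1c [1]=0x1a [2]=0x53 [3]=0xaa (little-endian) → word 0xaa531a1c
rsvd:3 @ bit 0 → (0xaa531a1c>>0)&0x7 = 0x4  ←
len:4 @ bit 3 → (0xaa531a1c>>3)&0xf = 0x3
cnt:10 @ bit 7 → (0xaa531a1c>>7)&0x3ff = 0x234
seq:8 @ bit 17 → (0xaa531a1c>>17)&0xff = 0x29
lvl:5 @ bit 25 → (0xaa531a1c>>25)&0x1f = 0x15
err:2 @ bit 30 → (0xaa531a1c>>30)&0x3 = 0x2
rsvd signed 3b, MSB=1: 4 - 8 = -4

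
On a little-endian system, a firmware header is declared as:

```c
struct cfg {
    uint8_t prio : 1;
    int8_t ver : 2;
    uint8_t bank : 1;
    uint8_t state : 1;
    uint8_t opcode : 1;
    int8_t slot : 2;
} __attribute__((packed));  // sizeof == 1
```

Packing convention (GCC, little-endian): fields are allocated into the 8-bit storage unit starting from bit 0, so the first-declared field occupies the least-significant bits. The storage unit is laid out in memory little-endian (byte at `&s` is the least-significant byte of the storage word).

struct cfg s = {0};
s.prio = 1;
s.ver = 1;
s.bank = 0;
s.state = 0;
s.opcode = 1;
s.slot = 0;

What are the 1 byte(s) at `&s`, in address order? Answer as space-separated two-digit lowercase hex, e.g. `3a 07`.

[0+:1] prio=1 & 0x1 = 0x1; word=0x01
[1+:2] ver=1 & 0x3 = 0x1; word=0x03
[3+:1] bank=0 & 0x1 = 0x0; word=0x03
[4+:1] state=0 & 0x1 = 0x0; word=0x03
[5+:1] opcode=1 & 0x1 = 0x1; word=0x23
[6+:2] slot=0 & 0x3 = 0x0; word=0x23
word = 0x23 → little-endian bytes:
  [0]=0x23

23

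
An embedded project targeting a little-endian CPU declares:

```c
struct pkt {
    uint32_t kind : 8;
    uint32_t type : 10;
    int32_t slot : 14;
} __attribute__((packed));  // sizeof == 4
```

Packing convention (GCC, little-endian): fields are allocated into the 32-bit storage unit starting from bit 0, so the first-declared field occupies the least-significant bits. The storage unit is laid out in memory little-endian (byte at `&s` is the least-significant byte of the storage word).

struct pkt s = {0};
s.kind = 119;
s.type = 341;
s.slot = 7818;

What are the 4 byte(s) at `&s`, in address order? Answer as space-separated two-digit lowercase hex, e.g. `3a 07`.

kind:8 = 119 → 0x77 << 0 → word 0x00000077
type:10 = 341 → 0x155 << 8 → word 0x00015577
slot:14 = 7818 → 0x1e8a << 18 → word 0x7a295577
word = 0x7a295577 → little-endian bytes:
  [0]=0x77  [1]=0x55  [2]=0x29  [3]=0x7a

77 55 29 7a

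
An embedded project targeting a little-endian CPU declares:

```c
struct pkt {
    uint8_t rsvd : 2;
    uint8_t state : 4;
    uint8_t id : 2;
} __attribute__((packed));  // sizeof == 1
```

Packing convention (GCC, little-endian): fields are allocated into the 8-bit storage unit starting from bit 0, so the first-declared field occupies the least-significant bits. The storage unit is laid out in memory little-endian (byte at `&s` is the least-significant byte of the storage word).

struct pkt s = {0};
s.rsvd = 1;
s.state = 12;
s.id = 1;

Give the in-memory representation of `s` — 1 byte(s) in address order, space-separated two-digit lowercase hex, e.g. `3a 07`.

71

rsvd (2b) val=1 bits=0x1 at bit 0: 0x01
state (4b) val=12 bits=0xc at bit 2: 0x31
id (2b) val=1 bits=0x1 at bit 6: 0x71
word = 0x71 → little-endian bytes:
  [0]=0x71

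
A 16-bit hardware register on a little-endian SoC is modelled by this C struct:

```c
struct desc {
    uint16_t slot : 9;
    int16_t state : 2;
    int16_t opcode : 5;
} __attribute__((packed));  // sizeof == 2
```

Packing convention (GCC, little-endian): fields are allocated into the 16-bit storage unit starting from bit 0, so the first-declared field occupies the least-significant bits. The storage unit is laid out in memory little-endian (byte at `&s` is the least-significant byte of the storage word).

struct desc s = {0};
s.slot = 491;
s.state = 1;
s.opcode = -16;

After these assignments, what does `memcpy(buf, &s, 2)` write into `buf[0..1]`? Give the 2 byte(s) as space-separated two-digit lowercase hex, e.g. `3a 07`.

eb 83

slot (9b) val=491 bits=0x1eb at bit 0: 0x01eb
state (2b) val=1 bits=0x1 at bit 9: 0x03eb
opcode (5b) val=-16 bits=0x10 at bit 11: 0x83eb
word = 0x83eb → little-endian bytes:
  [0]=0xeb  [1]=0x83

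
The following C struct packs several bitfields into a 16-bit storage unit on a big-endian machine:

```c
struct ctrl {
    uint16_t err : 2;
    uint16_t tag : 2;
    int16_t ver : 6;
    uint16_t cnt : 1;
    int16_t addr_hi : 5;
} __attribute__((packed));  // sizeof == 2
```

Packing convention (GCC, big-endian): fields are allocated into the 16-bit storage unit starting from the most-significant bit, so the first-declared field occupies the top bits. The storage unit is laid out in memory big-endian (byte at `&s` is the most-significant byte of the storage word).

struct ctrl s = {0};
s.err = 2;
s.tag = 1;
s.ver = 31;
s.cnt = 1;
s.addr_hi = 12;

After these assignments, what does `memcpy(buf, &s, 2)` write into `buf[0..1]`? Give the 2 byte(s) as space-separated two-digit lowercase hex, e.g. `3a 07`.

97 ec

err:2 = 2 → 0x2 << 14 → word 0x8000
tag:2 = 1 → 0x1 << 12 → word 0x9000
ver:6 = 31 → 0x1f << 6 → word 0x97c0
cnt:1 = 1 → 0x1 << 5 → word 0x97e0
addr_hi:5 = 12 → 0xc << 0 → word 0x97ec
word = 0x97ec → big-endian bytes:
  [0]=0x97  [1]=0xec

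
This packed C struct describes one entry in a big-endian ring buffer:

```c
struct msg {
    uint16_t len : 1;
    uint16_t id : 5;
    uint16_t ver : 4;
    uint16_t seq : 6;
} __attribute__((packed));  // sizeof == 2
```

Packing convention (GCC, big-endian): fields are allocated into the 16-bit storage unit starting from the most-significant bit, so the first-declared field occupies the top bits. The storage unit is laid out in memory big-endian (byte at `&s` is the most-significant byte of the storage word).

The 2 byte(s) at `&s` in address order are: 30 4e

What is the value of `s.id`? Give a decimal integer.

12

[0]=0x30 [1]=0x4e (big-endian) → word 0x304e
len [15+:1] = (word>>15) & 0x1 = 0
id [10+:5] = (word>>10) & 0x1f = 12  ←
ver [6+:4] = (word>>6) & 0xf = 1
seq [0+:6] = (word>>0) & 0x3f = 14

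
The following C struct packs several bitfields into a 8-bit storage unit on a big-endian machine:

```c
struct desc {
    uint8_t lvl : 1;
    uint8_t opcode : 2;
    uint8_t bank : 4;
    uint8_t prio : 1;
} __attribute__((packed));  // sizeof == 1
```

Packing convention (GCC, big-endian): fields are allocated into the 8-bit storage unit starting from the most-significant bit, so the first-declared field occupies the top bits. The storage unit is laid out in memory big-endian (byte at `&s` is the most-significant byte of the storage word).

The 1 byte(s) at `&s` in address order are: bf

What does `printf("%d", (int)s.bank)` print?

[0]=0xbf (big-endian) → word 0xbf
lvl:1 @ bit 7 → (0xbf>>7)&0x1 = 0x1
opcode:2 @ bit 5 → (0xbf>>5)&0x3 = 0x1
bank:4 @ bit 1 → (0xbf>>1)&0xf = 0xf  ←
prio:1 @ bit 0 → (0xbf>>0)&0x1 = 0x1

15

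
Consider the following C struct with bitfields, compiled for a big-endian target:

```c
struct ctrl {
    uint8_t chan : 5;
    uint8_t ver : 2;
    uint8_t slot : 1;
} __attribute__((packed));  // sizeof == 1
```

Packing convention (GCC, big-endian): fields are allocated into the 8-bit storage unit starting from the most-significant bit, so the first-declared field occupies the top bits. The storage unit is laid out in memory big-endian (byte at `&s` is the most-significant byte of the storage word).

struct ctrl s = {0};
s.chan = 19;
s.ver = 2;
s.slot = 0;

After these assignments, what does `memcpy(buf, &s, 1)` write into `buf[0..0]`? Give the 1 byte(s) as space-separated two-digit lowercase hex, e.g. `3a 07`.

9c

chan (5b) val=19 bits=0x13 at bit 3: 0x98
ver (2b) val=2 bits=0x2 at bit 1: 0x9c
slot (1b) val=0 bits=0x0 at bit 0: 0x9c
word = 0x9c → big-endian bytes:
  [0]=0x9c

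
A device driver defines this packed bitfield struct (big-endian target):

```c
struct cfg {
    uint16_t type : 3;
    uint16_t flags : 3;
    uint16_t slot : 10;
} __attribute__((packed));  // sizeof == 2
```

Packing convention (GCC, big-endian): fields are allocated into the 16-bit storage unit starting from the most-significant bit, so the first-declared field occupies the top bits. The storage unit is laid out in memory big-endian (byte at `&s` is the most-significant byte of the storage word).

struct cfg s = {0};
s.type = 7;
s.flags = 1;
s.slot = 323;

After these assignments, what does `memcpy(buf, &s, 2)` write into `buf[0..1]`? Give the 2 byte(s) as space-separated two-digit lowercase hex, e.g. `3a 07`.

type:3 = 7 → 0x7 << 13 → word 0xe000
flags:3 = 1 → 0x1 << 10 → word 0xe400
slot:10 = 323 → 0x143 << 0 → word 0xe543
word = 0xe543 → big-endian bytes:
  [0]=0xe5  [1]=0x43

e5 43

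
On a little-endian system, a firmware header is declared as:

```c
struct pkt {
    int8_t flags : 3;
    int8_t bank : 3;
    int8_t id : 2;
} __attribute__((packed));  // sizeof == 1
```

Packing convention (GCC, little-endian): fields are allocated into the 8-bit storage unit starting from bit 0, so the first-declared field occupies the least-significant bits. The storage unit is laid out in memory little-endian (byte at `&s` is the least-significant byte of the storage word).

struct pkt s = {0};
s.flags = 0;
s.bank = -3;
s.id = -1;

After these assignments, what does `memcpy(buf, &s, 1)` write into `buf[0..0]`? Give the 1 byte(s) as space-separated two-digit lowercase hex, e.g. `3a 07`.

flags:3 = 0 → 0x0 << 0 → word 0x00
bank:3 = -3 → 0x5 << 3 → word 0x28
id:2 = -1 → 0x3 << 6 → word 0xe8
word = 0xe8 → little-endian bytes:
  [0]=0xe8

e8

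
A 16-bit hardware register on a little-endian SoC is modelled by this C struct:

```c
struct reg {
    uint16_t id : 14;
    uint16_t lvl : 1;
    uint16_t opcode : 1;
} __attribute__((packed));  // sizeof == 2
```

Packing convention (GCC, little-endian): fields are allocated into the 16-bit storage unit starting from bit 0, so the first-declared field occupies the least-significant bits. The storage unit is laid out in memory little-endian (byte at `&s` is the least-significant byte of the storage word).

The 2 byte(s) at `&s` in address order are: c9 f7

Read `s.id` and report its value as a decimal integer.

14281

[0]=0xc9 [1]=0xf7 (little-endian) → word 0xf7c9
id:14 @ bit 0 → (0xf7c9>>0)&0x3fff = 0x37c9  ←
lvl:1 @ bit 14 → (0xf7c9>>14)&0x1 = 0x1
opcode:1 @ bit 15 → (0xf7c9>>15)&0x1 = 0x1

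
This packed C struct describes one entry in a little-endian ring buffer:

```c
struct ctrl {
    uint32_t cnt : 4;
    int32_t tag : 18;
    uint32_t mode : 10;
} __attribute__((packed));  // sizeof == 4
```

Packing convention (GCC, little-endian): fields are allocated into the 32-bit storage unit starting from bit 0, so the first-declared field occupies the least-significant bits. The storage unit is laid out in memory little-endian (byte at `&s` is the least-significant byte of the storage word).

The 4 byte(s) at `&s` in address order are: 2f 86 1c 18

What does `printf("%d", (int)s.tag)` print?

116834

[0]=0x2f [1]=0x86 [2]=0x1c [3]=0x18 (little-endian) → word 0x181c862f
cnt:4 @ bit 0 → (0x181c862f>>0)&0xf = 0xf
tag:18 @ bit 4 → (0x181c862f>>4)&0x3ffff = 0x1c862  ←
mode:10 @ bit 22 → (0x181c862f>>22)&0x3ff = 0x60
tag signed 18b, MSB=0: value = 116834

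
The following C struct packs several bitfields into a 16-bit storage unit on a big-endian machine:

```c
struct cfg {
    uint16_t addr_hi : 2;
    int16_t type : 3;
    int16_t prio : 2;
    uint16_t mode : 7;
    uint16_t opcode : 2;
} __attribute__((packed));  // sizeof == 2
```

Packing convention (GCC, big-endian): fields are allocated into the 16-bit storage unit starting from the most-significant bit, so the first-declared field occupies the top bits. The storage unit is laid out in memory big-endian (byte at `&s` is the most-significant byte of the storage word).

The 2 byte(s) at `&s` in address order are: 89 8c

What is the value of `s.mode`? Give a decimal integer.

99

[0]=0x89 [1]=0x8c (big-endian) → word 0x898c
addr_hi:2 @ bit 14 → (0x898c>>14)&0x3 = 0x2
type:3 @ bit 11 → (0x898c>>11)&0x7 = 0x1
prio:2 @ bit 9 → (0x898c>>9)&0x3 = 0x0
mode:7 @ bit 2 → (0x898c>>2)&0x7f = 0x63  ←
opcode:2 @ bit 0 → (0x898c>>0)&0x3 = 0x0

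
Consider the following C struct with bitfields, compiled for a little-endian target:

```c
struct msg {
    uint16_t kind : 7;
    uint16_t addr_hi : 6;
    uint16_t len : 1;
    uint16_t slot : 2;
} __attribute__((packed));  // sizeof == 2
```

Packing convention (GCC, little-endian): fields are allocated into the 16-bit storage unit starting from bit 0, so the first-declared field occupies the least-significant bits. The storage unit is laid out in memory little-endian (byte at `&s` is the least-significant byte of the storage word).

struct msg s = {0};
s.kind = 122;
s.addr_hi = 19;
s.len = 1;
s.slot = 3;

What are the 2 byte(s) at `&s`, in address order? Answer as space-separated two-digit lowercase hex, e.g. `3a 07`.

fa e9

kind (7b) val=122 bits=0x7a at bit 0: 0x007a
addr_hi (6b) val=19 bits=0x13 at bit 7: 0x09fa
len (1b) val=1 bits=0x1 at bit 13: 0x29fa
slot (2b) val=3 bits=0x3 at bit 14: 0xe9fa
word = 0xe9fa → little-endian bytes:
  [0]=0xfa  [1]=0xe9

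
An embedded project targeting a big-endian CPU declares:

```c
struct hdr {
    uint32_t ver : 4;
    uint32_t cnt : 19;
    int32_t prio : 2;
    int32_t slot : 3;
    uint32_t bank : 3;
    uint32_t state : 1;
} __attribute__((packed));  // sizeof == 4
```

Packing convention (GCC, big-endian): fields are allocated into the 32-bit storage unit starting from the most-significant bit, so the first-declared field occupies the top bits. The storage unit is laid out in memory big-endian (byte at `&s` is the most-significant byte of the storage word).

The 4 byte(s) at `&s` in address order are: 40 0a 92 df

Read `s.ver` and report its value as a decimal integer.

[0]=0x40 [1]=0x0a [2]=0x92 [3]=0xdf (big-endian) → word 0x400a92df
ver [28+:4] = (word>>28) & 0xf = 4  ←
cnt [9+:19] = (word>>9) & 0x7ffff = 1353
prio [7+:2] = (word>>7) & 0x3 = 1
slot [4+:3] = (word>>4) & 0x7 = 5
bank [1+:3] = (word>>1) & 0x7 = 7
state [0+:1] = (word>>0) & 0x1 = 1

4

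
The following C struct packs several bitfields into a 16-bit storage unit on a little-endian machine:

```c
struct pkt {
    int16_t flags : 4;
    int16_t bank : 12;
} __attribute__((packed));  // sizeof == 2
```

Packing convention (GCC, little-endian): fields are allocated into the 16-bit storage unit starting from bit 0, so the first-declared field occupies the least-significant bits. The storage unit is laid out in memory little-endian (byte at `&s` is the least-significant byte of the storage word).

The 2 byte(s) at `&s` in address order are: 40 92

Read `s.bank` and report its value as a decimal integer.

-1756

[0]=0x40 [1]=0x92 (little-endian) → word 0x9240
flags [0+:4] = (word>>0) & 0xf = 0
bank [4+:12] = (word>>4) & 0xfff = 2340  ←
bank signed 12b, MSB=1: 2340 - 4096 = -1756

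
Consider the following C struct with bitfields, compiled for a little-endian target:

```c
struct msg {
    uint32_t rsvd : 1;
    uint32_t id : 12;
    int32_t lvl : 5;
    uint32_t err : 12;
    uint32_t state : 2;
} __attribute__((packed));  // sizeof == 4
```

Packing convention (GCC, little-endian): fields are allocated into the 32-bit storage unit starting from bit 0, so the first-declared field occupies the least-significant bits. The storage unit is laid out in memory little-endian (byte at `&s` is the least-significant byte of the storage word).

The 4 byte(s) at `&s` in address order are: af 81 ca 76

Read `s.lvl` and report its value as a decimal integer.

-12

[0]=0xaf [1]=0x81 [2]=0xca [3]=0x76 (little-endian) → word 0x76ca81af
rsvd [0+:1] = (word>>0) & 0x1 = 1
id [1+:12] = (word>>1) & 0xfff = 215
lvl [13+:5] = (word>>13) & 0x1f = 20  ←
err [18+:12] = (word>>18) & 0xfff = 3506
state [30+:2] = (word>>30) & 0x3 = 1
lvl signed 5b, MSB=1: 20 - 32 = -12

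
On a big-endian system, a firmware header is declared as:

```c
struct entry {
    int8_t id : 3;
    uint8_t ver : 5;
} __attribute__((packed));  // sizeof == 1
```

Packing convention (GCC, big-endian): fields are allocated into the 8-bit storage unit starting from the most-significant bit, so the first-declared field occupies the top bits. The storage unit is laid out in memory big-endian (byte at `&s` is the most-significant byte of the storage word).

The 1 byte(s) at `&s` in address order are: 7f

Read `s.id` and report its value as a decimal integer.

3

[0]=0x7f (big-endian) → word 0x7f
id:3 @ bit 5 → (0x7f>>5)&0x7 = 0x3  ←
ver:5 @ bit 0 → (0x7f>>0)&0x1f = 0x1f
id signed 3b, MSB=0: value = 3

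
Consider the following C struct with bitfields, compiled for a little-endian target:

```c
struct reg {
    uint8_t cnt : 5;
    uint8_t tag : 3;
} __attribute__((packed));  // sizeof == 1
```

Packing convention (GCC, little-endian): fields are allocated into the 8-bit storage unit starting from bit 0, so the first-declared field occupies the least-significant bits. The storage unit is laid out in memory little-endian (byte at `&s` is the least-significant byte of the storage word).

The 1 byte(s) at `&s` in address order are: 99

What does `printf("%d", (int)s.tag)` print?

4

[0]=0x99 (little-endian) → word 0x99
cnt [0+:5] = (word>>0) & 0x1f = 25
tag [5+:3] = (word>>5) & 0x7 = 4  ←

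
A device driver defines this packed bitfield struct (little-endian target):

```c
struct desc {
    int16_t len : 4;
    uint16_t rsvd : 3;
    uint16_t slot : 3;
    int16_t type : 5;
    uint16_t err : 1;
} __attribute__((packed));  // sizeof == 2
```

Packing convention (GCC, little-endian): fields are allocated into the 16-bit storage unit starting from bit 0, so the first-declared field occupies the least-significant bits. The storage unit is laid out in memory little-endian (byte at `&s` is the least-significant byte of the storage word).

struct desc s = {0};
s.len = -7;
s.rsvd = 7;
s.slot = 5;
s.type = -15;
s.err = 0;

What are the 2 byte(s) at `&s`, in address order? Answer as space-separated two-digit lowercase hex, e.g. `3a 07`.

f9 46

[0+:4] len=-7 & 0xf = 0x9; word=0x0009
[4+:3] rsvd=7 & 0x7 = 0x7; word=0x0079
[7+:3] slot=5 & 0x7 = 0x5; word=0x02f9
[10+:5] type=-15 & 0x1f = 0x11; word=0x46f9
[15+:1] err=0 & 0x1 = 0x0; word=0x46f9
word = 0x46f9 → little-endian bytes:
  [0]=0xf9  [1]=0x46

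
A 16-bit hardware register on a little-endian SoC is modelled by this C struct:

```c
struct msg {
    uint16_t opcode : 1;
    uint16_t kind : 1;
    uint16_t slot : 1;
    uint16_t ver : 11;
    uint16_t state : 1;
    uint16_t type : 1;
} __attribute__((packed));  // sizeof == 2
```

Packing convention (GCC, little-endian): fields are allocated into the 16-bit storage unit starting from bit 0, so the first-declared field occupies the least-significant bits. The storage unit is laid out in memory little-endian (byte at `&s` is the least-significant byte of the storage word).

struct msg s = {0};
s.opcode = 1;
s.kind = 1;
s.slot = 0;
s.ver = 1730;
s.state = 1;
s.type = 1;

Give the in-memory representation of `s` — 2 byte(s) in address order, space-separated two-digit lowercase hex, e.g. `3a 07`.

13 f6

opcode:1 = 1 → 0x1 << 0 → word 0x0001
kind:1 = 1 → 0x1 << 1 → word 0x0003
slot:1 = 0 → 0x0 << 2 → word 0x0003
ver:11 = 1730 → 0x6c2 << 3 → word 0x3613
state:1 = 1 → 0x1 << 14 → word 0x7613
type:1 = 1 → 0x1 << 15 → word 0xf613
word = 0xf613 → little-endian bytes:
  [0]=0x13  [1]=0xf6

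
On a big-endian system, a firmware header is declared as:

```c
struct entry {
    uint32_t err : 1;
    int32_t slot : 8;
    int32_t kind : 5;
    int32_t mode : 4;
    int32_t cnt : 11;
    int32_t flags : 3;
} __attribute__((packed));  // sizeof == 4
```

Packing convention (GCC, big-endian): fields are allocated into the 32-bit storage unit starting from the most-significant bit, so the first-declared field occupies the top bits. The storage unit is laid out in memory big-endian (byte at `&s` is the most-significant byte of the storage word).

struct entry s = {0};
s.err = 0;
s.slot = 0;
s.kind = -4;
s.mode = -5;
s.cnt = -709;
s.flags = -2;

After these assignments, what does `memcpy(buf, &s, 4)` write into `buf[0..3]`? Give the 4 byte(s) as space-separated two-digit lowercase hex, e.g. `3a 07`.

00 72 e9 de

err:1 = 0 → 0x0 << 31 → word 0x00000000
slot:8 = 0 → 0x0 << 23 → word 0x00000000
kind:5 = -4 → 0x1c << 18 → word 0x00700000
mode:4 = -5 → 0xb << 14 → word 0x0072c000
cnt:11 = -709 → 0x53b << 3 → word 0x0072e9d8
flags:3 = -2 → 0x6 << 0 → word 0x0072e9de
word = 0x0072e9de → big-endian bytes:
  [0]=0x00  [1]=0x72  [2]=0xe9  [3]=0xde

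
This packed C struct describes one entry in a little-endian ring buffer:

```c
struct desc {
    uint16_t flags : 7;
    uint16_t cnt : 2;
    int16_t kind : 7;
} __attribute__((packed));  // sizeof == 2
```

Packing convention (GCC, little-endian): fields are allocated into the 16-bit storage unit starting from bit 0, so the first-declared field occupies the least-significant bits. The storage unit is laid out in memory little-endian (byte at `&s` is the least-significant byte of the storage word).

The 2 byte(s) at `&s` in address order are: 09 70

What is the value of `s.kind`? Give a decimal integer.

[0]=0x09 [1]=0x70 (little-endian) → word 0x7009
flags [0+:7] = (word>>0) & 0x7f = 9
cnt [7+:2] = (word>>7) & 0x3 = 0
kind [9+:7] = (word>>9) & 0x7f = 56  ←
kind signed 7b, MSB=0: value = 56

56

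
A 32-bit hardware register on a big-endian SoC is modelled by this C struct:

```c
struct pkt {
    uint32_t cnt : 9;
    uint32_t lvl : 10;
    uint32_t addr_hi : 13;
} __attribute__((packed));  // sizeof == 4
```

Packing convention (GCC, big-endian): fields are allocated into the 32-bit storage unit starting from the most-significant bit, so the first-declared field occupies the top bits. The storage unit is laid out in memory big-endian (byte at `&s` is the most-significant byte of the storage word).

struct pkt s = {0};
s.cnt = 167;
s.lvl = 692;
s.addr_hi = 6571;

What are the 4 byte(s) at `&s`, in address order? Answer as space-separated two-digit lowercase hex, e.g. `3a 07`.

cnt:9 = 167 → 0xa7 << 23 → word 0x53800000
lvl:10 = 692 → 0x2b4 << 13 → word 0x53d68000
addr_hi:13 = 6571 → 0x19ab << 0 → word 0x53d699ab
word = 0x53d699ab → big-endian bytes:
  [0]=0x53  [1]=0xd6  [2]=0x99  [3]=0xab

53 d6 99 ab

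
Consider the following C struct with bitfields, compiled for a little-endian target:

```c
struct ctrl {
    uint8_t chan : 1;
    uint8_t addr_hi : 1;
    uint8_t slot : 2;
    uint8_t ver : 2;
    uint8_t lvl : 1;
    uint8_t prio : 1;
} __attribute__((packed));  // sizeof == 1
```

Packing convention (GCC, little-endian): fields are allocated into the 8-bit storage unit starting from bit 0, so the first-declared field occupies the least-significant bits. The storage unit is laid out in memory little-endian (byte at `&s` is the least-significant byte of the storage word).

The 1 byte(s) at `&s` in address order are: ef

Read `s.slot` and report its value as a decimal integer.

[0]=0xef (little-endian) → word 0xef
chan:1 @ bit 0 → (0xef>>0)&0x1 = 0x1
addr_hi:1 @ bit 1 → (0xef>>1)&0x1 = 0x1
slot:2 @ bit 2 → (0xef>>2)&0x3 = 0x3  ←
ver:2 @ bit 4 → (0xef>>4)&0x3 = 0x2
lvl:1 @ bit 6 → (0xef>>6)&0x1 = 0x1
prio:1 @ bit 7 → (0xef>>7)&0x1 = 0x1

3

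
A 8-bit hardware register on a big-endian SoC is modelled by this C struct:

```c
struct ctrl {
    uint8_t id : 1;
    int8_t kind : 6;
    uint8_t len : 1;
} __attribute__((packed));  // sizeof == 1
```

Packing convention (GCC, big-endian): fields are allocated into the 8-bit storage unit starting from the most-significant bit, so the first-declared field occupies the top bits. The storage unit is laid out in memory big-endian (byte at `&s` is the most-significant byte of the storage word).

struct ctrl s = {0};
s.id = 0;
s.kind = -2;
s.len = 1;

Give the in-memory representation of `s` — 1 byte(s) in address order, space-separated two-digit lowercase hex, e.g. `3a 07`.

7d

id:1 = 0 → 0x0 << 7 → word 0x00
kind:6 = -2 → 0x3e << 1 → word 0x7c
len:1 = 1 → 0x1 << 0 → word 0x7d
word = 0x7d → big-endian bytes:
  [0]=0x7d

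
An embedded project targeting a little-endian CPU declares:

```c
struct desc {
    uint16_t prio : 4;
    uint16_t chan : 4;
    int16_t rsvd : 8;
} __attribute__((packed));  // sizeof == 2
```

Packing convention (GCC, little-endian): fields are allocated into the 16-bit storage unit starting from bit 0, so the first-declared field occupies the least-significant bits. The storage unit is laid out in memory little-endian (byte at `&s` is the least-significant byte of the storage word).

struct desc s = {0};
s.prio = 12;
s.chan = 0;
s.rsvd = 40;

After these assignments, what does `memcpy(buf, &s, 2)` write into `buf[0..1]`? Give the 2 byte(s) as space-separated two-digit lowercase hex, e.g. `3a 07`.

[0+:4] prio=12 & 0xf = 0xc; word=0x000c
[4+:4] chan=0 & 0xf = 0x0; word=0x000c
[8+:8] rsvd=40 & 0xff = 0x28; word=0x280c
word = 0x280c → little-endian bytes:
  [0]=0x0c  [1]=0x28

0c 28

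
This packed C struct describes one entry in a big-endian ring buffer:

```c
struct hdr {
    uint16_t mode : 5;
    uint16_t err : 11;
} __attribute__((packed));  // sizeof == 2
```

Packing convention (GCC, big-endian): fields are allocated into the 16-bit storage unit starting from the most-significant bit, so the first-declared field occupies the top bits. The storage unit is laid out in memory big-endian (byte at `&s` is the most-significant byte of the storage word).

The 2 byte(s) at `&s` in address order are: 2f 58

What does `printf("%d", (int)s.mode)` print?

5

[0]=0x2f [1]=0x58 (big-endian) → word 0x2f58
mode:5 @ bit 11 → (0x2f58>>11)&0x1f = 0x5  ←
err:11 @ bit 0 → (0x2f58>>0)&0x7ff = 0x758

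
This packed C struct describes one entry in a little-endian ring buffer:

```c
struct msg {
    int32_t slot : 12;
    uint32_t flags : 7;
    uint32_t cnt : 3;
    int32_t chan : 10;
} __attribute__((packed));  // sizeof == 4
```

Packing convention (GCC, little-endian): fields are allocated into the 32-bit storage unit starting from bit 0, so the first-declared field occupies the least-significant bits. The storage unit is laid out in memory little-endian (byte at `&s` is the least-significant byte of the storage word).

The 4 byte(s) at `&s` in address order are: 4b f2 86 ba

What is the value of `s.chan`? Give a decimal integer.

-278

[0]=0x4b [1]=0xf2 [2]=0x86 [3]=0xba (little-endian) → word 0xba86f24b
slot [0+:12] = (word>>0) & 0xfff = 587
flags [12+:7] = (word>>12) & 0x7f = 111
cnt [19+:3] = (word>>19) & 0x7 = 0
chan [22+:10] = (word>>22) & 0x3ff = 746  ←
chan signed 10b, MSB=1: 746 - 1024 = -278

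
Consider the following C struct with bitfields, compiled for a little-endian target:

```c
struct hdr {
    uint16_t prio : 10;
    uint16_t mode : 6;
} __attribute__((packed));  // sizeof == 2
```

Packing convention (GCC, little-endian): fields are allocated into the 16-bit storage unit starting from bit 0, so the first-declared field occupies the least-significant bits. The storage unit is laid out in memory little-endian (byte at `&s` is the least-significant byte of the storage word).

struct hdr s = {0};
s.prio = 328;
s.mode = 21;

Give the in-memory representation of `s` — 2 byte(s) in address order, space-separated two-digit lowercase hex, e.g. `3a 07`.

48 55

prio:10 = 328 → 0x148 << 0 → word 0x0148
mode:6 = 21 → 0x15 << 10 → word 0x5548
word = 0x5548 → little-endian bytes:
  [0]=0x48  [1]=0x55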